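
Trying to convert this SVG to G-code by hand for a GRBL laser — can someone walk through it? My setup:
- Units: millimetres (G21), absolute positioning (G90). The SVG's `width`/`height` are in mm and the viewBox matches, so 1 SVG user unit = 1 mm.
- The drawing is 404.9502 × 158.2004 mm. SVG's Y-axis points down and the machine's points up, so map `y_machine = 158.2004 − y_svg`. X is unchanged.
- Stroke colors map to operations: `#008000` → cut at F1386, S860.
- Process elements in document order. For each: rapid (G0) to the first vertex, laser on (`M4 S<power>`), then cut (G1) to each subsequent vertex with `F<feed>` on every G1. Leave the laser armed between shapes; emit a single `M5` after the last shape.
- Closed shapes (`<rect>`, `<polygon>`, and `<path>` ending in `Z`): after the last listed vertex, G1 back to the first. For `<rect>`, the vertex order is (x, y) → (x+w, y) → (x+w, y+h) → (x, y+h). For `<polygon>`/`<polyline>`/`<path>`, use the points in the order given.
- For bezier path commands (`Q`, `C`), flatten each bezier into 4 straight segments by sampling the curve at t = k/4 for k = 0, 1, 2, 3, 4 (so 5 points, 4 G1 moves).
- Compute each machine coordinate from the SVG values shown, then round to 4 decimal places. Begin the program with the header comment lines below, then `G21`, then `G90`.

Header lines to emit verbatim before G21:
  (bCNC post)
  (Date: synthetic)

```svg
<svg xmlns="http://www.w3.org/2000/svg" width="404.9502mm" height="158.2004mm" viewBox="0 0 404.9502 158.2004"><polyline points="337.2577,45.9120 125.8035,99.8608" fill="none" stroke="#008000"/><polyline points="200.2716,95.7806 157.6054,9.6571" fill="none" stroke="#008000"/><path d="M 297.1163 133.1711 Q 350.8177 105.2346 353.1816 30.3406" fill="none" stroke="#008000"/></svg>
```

(bCNC post)
(Date: synthetic)
G21
G90
G0 X337.2577 Y112.2884
M4 S860
G1 X125.8035 Y58.3396 F1386
G0 X200.2716 Y62.4198
M4 S860
G1 X157.6054 Y148.5433 F1386
G0 X297.1163 Y25.0293
M4 S860
G1 X320.7584 Y41.9324 F1386
G1 X337.9833 Y64.7052 F1386
G1 X348.7911 Y93.3476 F1386
G1 X353.1816 Y127.8598 F1386
M5

viewBox `0 0 404.9502 158.2004` with mm width/height → 1 unit = 1 mm. Flip: y_m = 158.2004 − y_svg.

**Shape 1** — `<polyline>` line segment, stroke `#008000` → cut (S860, F1386). Machine vertices: (337.2577,112.2884) → (125.8035,58.3396). Open path.

**Shape 2** — `<polyline>` line segment, stroke `#008000` → cut (S860, F1386). Machine vertices: (200.2716,62.4198) → (157.6054,148.5433). Open path.

**Shape 3** — `<path>` quadratic bezier, stroke `#008000` → cut (S860, F1386). Control points (SVG): P0=(297.1163,133.1711), P1=(350.8177,105.2346), P2=(353.1816,30.3406); sampled at t=k/4. Machine vertices: (297.1163,25.0293) → (320.7584,41.9324) → (337.9833,64.7052) → (348.7911,93.3476) → (353.1816,127.8598). Open path.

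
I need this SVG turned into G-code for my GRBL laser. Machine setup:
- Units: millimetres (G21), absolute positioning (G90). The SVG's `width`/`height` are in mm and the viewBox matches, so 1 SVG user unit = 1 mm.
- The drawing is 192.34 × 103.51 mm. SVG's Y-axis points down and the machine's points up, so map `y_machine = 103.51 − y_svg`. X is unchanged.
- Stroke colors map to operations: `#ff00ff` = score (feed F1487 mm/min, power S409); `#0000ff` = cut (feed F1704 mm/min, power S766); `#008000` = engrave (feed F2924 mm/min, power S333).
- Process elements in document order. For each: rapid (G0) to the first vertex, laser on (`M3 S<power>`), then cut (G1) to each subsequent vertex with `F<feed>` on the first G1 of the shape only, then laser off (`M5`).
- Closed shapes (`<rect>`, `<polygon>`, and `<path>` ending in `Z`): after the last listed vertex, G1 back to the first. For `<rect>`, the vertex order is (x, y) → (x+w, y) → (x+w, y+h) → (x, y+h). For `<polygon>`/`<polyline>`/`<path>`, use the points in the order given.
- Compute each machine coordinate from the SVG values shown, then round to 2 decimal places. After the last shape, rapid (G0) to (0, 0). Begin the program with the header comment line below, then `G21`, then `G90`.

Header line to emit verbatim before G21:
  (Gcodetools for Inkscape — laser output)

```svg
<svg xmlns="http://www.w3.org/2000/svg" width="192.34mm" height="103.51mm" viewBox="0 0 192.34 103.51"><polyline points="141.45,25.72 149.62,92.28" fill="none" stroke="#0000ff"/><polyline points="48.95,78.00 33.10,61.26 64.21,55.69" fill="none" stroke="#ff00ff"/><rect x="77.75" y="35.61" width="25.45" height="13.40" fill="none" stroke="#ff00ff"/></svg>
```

Since the viewBox matches the mm dimensions, user units are millimetres directly. The only transform is the Y-flip y_m = 103.51 − y_svg.

Shape 1 is a line segment drawn with `<polyline>`. Its stroke #0000ff means cut at S766, F1704. After flipping Y the toolpath is (141.45,77.79) → (149.62,11.23).

Shape 2 is a open polyline drawn with `<polyline>`. Its stroke #ff00ff means score at S409, F1487. After flipping Y the toolpath is (48.95,25.51) → (33.10,42.25) → (64.21,47.82).

Shape 3 is a rectangle drawn with `<rect>`. Its stroke #ff00ff means score at S409, F1487. After flipping Y the toolpath is (77.75,67.90) → (103.20,67.90) → (103.20,54.50) → (77.75,54.50) → (77.75,67.90), returning to the start.

(Gcodetools for Inkscape — laser output)
G21
G90
G0 X141.45 Y77.79
M3 S766
G1 X149.62 Y11.23 F1704
M5
G0 X48.95 Y25.51
M3 S409
G1 X33.10 Y42.25 F1487
G1 X64.21 Y47.82
M5
G0 X77.75 Y67.90
M3 S409
G1 X103.20 Y67.90 F1487
G1 X103.20 Y54.50
G1 X77.75 Y54.50
G1 X77.75 Y67.90
M5
G0 X0.00 Y0.00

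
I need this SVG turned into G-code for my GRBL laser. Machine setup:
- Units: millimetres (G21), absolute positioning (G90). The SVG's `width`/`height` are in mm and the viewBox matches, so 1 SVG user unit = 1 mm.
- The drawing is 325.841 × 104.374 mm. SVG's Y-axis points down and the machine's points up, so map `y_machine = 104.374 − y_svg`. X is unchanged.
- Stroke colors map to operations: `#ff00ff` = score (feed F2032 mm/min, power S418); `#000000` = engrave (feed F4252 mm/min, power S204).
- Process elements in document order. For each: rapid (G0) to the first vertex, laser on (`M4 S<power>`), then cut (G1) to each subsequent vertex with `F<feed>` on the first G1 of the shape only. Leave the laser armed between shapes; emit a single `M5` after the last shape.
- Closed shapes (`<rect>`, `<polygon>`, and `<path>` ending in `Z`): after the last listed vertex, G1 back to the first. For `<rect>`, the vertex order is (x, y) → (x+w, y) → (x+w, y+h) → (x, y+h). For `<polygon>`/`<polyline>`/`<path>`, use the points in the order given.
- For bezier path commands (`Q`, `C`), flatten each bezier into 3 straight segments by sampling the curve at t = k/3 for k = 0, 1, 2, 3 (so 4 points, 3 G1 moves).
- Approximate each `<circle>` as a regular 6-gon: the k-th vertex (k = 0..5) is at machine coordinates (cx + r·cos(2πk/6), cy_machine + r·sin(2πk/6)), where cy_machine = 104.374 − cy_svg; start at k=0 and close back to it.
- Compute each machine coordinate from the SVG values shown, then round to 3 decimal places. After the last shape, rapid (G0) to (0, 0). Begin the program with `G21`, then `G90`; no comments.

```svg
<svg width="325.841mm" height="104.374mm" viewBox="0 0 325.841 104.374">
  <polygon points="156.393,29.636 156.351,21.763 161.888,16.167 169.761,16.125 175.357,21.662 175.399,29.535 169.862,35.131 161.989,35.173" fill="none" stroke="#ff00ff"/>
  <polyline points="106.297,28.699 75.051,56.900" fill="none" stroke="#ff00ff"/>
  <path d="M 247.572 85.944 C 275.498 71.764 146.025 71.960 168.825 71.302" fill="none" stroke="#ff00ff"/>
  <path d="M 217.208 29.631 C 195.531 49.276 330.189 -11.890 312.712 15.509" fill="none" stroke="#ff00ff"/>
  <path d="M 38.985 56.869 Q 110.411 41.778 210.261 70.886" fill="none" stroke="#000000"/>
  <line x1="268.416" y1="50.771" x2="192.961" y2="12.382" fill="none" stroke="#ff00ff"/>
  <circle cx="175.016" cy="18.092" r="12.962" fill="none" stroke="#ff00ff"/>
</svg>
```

viewBox `0 0 325.841 104.374` with mm width/height → 1 unit = 1 mm. Flip: y_m = 104.374 − y_svg.

**Shape 1** — `<polygon>` regular polygon, stroke `#ff00ff` → score (S418, F2032). Machine vertices: (156.393,74.738) → (156.351,82.611) → (161.888,88.207) → (169.761,88.249) → (175.357,82.712) → (175.399,74.839) → (169.862,69.243) → (161.989,69.201) → (156.393,74.738). Closed: final G1 returns to the first vertex.

**Shape 2** — `<polyline>` line segment, stroke `#ff00ff` → score (S418, F2032). Machine vertices: (106.297,75.675) → (75.051,47.474). Open path.

**Shape 3** — `<path>` cubic bezier, stroke `#ff00ff` → score (S418, F2032). Control points (SVG): P0=(247.572,85.944), P1=(275.498,71.764), P2=(146.025,71.960), P3=(168.825,71.302); sampled at t=k/3. Machine vertices: (247.572,18.430) → (234.501,28.382) → (185.313,32.135) → (168.825,33.072). Open path.

**Shape 4** — `<path>` cubic bezier, stroke `#ff00ff` → score (S418, F2032). Control points (SVG): P0=(217.208,29.631), P1=(195.531,49.276), P2=(330.189,-11.890), P3=(312.712,15.509); sampled at t=k/3. Machine vertices: (217.208,74.743) → (236.218,75.762) → (290.902,93.016) → (312.712,88.865). Open path.

**Shape 5** — `<path>` quadratic bezier, stroke `#000000` → engrave (S204, F4252). Control points (SVG): P0=(38.985,56.869), P1=(110.411,41.778), P2=(210.261,70.886); sampled at t=k/3. Machine vertices: (38.985,47.505) → (89.761,52.655) → (146.853,47.982) → (210.261,33.488). Open path.

**Shape 6** — `<line>` line segment, stroke `#ff00ff` → score (S418, F2032). Machine vertices: (268.416,53.603) → (192.961,91.992). Open path.

**Shape 7** — `<circle>` circle, stroke `#ff00ff` → score (S418, F2032). Machine vertices: (187.978,86.282) → (181.497,97.507) → (168.535,97.507) → (162.054,86.282) → (168.535,75.057) → (181.497,75.057) → (187.978,86.282). Closed: final G1 returns to the first vertex.

G21
G90
G0 X156.393 Y74.738
M4 S418
G1 X156.351 Y82.611 F2032
G1 X161.888 Y88.207
G1 X169.761 Y88.249
G1 X175.357 Y82.712
G1 X175.399 Y74.839
G1 X169.862 Y69.243
G1 X161.989 Y69.201
G1 X156.393 Y74.738
G0 X106.297 Y75.675
M4 S418
G1 X75.051 Y47.474 F2032
G0 X247.572 Y18.430
M4 S418
G1 X234.501 Y28.382 F2032
G1 X185.313 Y32.135
G1 X168.825 Y33.072
G0 X217.208 Y74.743
M4 S418
G1 X236.218 Y75.762 F2032
G1 X290.902 Y93.016
G1 X312.712 Y88.865
G0 X38.985 Y47.505
M4 S204
G1 X89.761 Y52.655 F4252
G1 X146.853 Y47.982
G1 X210.261 Y33.488
G0 X268.416 Y53.603
M4 S418
G1 X192.961 Y91.992 F2032
G0 X187.978 Y86.282
M4 S418
G1 X181.497 Y97.507 F2032
G1 X168.535 Y97.507
G1 X162.054 Y86.282
G1 X168.535 Y75.057
G1 X181.497 Y75.057
G1 X187.978 Y86.282
M5
G0 X0.000 Y0.000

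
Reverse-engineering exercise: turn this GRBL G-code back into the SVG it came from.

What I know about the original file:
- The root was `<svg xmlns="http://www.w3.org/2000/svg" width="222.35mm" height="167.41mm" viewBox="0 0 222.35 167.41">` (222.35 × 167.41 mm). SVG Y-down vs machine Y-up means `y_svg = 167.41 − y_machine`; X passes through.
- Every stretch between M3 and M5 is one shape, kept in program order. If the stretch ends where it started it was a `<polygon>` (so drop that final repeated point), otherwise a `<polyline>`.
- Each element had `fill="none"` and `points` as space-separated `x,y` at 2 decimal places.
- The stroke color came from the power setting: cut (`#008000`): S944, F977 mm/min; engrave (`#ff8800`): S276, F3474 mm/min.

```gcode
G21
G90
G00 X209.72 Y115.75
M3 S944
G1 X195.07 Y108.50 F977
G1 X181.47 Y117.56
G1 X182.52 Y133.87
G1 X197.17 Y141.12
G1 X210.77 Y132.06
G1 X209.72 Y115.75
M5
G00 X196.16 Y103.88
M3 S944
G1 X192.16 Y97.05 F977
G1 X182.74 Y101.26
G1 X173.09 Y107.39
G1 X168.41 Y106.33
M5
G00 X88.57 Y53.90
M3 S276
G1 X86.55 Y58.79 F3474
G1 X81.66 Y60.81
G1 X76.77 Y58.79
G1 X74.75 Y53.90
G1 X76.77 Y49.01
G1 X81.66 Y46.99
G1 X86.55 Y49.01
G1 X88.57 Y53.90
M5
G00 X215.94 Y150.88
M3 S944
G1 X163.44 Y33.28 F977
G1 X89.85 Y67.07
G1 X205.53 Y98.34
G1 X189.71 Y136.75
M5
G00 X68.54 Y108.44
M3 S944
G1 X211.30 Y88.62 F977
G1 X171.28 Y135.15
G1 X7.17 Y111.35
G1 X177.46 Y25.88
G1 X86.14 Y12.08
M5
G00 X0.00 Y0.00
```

y_svg = 167.41 − y_m.

[1] S944→`#008000` (cut); closed run; points: 209.72,51.66 195.07,58.91 181.47,49.85 182.52,33.54 197.17,26.29 210.77,35.35

[2] S944→`#008000` (cut); open run; points: 196.16,63.53 192.16,70.36 182.74,66.15 173.09,60.02 168.41,61.08

[3] S276→`#ff8800` (engrave); closed run; points: 88.57,113.51 86.55,108.62 81.66,106.60 76.77,108.62 74.75,113.51 76.77,118.40 81.66,120.42 86.55,118.40

[4] S944→`#008000` (cut); open run; points: 215.94,16.53 163.44,134.13 89.85,100.34 205.53,69.07 189.71,30.66

[5] S944→`#008000` (cut); open run; points: 68.54,58.97 211.30,78.79 171.28,32.26 7.17,56.06 177.46,141.53 86.14,155.33

<svg xmlns="http://www.w3.org/2000/svg" width="222.35mm" height="167.41mm" viewBox="0 0 222.35 167.41">
  <polygon points="209.72,51.66 195.07,58.91 181.47,49.85 182.52,33.54 197.17,26.29 210.77,35.35" fill="none" stroke="#008000"/>
  <polyline points="196.16,63.53 192.16,70.36 182.74,66.15 173.09,60.02 168.41,61.08" fill="none" stroke="#008000"/>
  <polygon points="88.57,113.51 86.55,108.62 81.66,106.60 76.77,108.62 74.75,113.51 76.77,118.40 81.66,120.42 86.55,118.40" fill="none" stroke="#ff8800"/>
  <polyline points="215.94,16.53 163.44,134.13 89.85,100.34 205.53,69.07 189.71,30.66" fill="none" stroke="#008000"/>
  <polyline points="68.54,58.97 211.30,78.79 171.28,32.26 7.17,56.06 177.46,141.53 86.14,155.33" fill="none" stroke="#008000"/>
</svg>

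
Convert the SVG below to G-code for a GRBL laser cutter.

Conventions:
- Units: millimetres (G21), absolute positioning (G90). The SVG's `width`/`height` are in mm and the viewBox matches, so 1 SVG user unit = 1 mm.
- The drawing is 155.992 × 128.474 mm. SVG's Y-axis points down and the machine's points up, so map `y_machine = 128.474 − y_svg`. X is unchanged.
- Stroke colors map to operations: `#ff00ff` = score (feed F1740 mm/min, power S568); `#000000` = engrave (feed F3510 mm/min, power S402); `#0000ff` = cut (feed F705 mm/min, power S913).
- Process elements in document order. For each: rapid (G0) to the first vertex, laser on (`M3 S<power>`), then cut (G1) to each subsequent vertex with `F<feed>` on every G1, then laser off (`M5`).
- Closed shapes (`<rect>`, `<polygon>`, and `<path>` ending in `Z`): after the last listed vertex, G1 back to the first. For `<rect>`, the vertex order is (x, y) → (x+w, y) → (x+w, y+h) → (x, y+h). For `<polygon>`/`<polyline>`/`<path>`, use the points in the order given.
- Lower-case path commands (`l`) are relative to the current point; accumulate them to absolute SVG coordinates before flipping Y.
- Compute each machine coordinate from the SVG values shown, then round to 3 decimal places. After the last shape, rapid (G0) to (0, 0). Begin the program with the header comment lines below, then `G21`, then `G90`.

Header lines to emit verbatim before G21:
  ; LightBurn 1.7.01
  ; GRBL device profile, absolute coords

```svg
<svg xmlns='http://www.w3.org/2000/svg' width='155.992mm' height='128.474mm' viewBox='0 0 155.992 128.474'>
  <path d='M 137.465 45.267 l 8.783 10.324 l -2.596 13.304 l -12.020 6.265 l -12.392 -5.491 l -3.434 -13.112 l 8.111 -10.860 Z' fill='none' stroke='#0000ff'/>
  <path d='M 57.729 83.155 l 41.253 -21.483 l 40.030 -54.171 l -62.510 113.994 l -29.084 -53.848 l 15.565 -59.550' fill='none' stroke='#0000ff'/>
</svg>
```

1 u = 1 mm; y_m = 128.474 − y.

[1] `<path>` regular polygon, #0000ff→cut S913 F705: (137.465,83.207) → (146.248,72.883) → (143.652,59.579) → (131.632,53.314) → (119.240,58.805) → (115.806,71.917) → (123.917,82.777) → (137.465,83.207) (closed)

[2] `<path>` open polyline, #0000ff→cut S913 F705: (57.729,45.319) → (98.982,66.802) → (139.012,120.973) → (76.502,6.979) → (47.418,60.827) → (62.983,120.377)

; LightBurn 1.7.01
; GRBL device profile, absolute coords
G21
G90
G0 X137.465 Y83.207
M3 S913
G1 X146.248 Y72.883 F705
G1 X143.652 Y59.579 F705
G1 X131.632 Y53.314 F705
G1 X119.240 Y58.805 F705
G1 X115.806 Y71.917 F705
G1 X123.917 Y82.777 F705
G1 X137.465 Y83.207 F705
M5
G0 X57.729 Y45.319
M3 S913
G1 X98.982 Y66.802 F705
G1 X139.012 Y120.973 F705
G1 X76.502 Y6.979 F705
G1 X47.418 Y60.827 F705
G1 X62.983 Y120.377 F705
M5
G0 X0.000 Y0.000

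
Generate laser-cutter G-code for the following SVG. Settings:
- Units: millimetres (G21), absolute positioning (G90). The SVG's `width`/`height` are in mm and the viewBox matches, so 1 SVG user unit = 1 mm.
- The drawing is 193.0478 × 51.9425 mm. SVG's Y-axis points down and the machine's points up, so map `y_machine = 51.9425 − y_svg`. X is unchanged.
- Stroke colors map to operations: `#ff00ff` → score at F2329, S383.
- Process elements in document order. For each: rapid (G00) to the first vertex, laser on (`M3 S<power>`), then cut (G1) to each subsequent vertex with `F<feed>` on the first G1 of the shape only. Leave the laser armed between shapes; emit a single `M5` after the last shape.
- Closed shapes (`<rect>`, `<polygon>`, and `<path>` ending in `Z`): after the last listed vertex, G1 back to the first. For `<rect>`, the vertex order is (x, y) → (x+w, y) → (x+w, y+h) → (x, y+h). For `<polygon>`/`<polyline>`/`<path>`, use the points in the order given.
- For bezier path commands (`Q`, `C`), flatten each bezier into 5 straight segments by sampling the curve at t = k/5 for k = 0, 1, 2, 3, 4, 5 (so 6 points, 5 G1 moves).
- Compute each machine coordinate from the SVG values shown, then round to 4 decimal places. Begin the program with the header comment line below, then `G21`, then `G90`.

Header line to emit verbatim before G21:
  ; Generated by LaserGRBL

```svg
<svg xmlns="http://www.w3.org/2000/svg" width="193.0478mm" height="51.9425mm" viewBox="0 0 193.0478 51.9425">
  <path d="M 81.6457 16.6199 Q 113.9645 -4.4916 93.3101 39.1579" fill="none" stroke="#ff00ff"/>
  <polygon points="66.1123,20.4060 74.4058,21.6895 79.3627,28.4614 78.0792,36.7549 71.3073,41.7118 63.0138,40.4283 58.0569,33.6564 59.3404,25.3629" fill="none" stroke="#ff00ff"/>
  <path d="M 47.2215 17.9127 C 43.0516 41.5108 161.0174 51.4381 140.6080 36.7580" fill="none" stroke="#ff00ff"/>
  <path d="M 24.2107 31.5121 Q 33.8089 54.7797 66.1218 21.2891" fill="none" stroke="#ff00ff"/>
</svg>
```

viewBox `0 0 193.0478 51.9425` with mm width/height → 1 unit = 1 mm. Flip: y_m = 51.9425 − y_svg.

**Shape 1** — `<path>` quadratic bezier, stroke `#ff00ff` → score (S383, F2329). Control points (SVG): P0=(81.6457,16.6199), P1=(113.9645,-4.4916), P2=(93.3101,39.1579); sampled at t=k/5. Machine vertices: (81.6457,35.3226) → (92.4543,41.1768) → (99.0250,41.8500) → (101.3579,37.3424) → (99.4529,27.6540) → (93.3101,12.7846). Open path.

**Shape 2** — `<polygon>` regular polygon, stroke `#ff00ff` → score (S383, F2329). Machine vertices: (66.1123,31.5365) → (74.4058,30.2530) → (79.3627,23.4811) → (78.0792,15.1876) → (71.3073,10.2307) → (63.0138,11.5142) → (58.0569,18.2861) → (59.3404,26.5796) → (66.1123,31.5365). Closed: final G1 returns to the first vertex.

**Shape 3** — `<path>` cubic bezier, stroke `#ff00ff` → score (S383, F2329). Control points (SVG): P0=(47.2215,17.9127), P1=(43.0516,41.5108), P2=(161.0174,51.4381), P3=(140.6080,36.7580); sampled at t=k/5. Machine vertices: (47.2215,34.0298) → (57.2918,21.5989) → (84.1701,12.9740) → (115.3519,8.6800) → (138.3327,9.2418) → (140.6080,15.1845). Open path.

**Shape 4** — `<path>` quadratic bezier, stroke `#ff00ff` → score (S383, F2329). Control points (SVG): P0=(24.2107,31.5121), P1=(33.8089,54.7797), P2=(66.1218,21.2891); sampled at t=k/5. Machine vertices: (24.2107,20.4304) → (28.9586,13.3937) → (35.5236,10.8976) → (43.9058,12.9422) → (54.1052,19.5275) → (66.1218,30.6534). Open path.

; Generated by LaserGRBL
G21
G90
G00 X81.6457 Y35.3226
M3 S383
G1 X92.4543 Y41.1768 F2329
G1 X99.0250 Y41.8500
G1 X101.3579 Y37.3424
G1 X99.4529 Y27.6540
G1 X93.3101 Y12.7846
G00 X66.1123 Y31.5365
M3 S383
G1 X74.4058 Y30.2530 F2329
G1 X79.3627 Y23.4811
G1 X78.0792 Y15.1876
G1 X71.3073 Y10.2307
G1 X63.0138 Y11.5142
G1 X58.0569 Y18.2861
G1 X59.3404 Y26.5796
G1 X66.1123 Y31.5365
G00 X47.2215 Y34.0298
M3 S383
G1 X57.2918 Y21.5989 F2329
G1 X84.1701 Y12.9740
G1 X115.3519 Y8.6800
G1 X138.3327 Y9.2418
G1 X140.6080 Y15.1845
G00 X24.2107 Y20.4304
M3 S383
G1 X28.9586 Y13.3937 F2329
G1 X35.5236 Y10.8976
G1 X43.9058 Y12.9422
G1 X54.1052 Y19.5275
G1 X66.1218 Y30.6534
M5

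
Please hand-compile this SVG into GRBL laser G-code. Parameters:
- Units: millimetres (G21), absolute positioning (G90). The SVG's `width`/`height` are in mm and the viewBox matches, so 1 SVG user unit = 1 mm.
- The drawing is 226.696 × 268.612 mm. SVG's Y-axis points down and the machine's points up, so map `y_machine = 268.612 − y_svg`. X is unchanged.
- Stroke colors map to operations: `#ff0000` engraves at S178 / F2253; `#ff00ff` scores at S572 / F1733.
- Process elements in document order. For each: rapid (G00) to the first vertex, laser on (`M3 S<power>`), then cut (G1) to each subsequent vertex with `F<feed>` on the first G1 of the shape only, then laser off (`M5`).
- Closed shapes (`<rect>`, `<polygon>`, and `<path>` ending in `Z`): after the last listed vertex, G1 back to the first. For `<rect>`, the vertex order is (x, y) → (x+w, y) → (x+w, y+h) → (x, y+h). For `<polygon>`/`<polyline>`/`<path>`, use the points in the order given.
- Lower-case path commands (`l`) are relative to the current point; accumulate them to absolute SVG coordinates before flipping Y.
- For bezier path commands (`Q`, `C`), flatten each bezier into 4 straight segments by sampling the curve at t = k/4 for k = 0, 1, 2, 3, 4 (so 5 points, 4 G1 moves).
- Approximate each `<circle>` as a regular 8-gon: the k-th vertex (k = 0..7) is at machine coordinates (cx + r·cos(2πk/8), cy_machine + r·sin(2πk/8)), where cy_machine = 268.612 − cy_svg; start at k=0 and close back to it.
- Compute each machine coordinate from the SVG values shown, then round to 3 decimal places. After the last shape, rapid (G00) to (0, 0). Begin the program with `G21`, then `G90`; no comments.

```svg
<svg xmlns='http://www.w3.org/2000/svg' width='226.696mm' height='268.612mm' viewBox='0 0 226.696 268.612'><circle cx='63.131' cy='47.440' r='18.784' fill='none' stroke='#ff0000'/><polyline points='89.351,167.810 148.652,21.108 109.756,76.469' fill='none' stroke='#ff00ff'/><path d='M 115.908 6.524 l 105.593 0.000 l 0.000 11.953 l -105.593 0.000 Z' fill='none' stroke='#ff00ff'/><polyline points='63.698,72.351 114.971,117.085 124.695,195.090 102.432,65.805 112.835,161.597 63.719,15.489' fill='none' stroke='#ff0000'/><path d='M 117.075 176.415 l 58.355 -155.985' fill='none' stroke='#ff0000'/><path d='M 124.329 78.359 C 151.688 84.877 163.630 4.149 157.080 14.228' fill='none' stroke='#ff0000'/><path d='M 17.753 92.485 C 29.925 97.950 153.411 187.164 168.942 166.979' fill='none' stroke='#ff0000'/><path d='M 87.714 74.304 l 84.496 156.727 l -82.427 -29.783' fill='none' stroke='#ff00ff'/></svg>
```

viewBox `0 0 226.696 268.612` with mm width/height → 1 unit = 1 mm. Flip: y_m = 268.612 − y_svg.

**Shape 1** — `<circle>` circle, stroke `#ff0000` → engrave (S178, F2253). Machine vertices: (81.915,221.172) → (76.413,234.454) → (63.131,239.956) → (49.849,234.454) → (44.347,221.172) → (49.849,207.890) → (63.131,202.388) → (76.413,207.890) → (81.915,221.172). Closed: final G1 returns to the first vertex.

**Shape 2** — `<polyline>` open polyline, stroke `#ff00ff` → score (S572, F1733). Machine vertices: (89.351,100.802) → (148.652,247.504) → (109.756,192.143). Open path.

**Shape 3** — `<path>` rectangle, stroke `#ff00ff` → score (S572, F1733). Machine vertices: (115.908,262.088) → (221.501,262.088) → (221.501,250.135) → (115.908,250.135) → (115.908,262.088). Closed: final G1 returns to the first vertex.

**Shape 4** — `<polyline>` open polyline, stroke `#ff0000` → engrave (S178, F2253). Machine vertices: (63.698,196.261) → (114.971,151.527) → (124.695,73.522) → (102.432,202.807) → (112.835,107.015) → (63.719,253.123). Open path.

**Shape 5** — `<path>` line segment, stroke `#ff0000` → engrave (S178, F2253). Machine vertices: (117.075,92.197) → (175.430,248.182). Open path.

**Shape 6** — `<path>` cubic bezier, stroke `#ff0000` → engrave (S178, F2253). Control points (SVG): P0=(124.329,78.359), P1=(151.688,84.877), P2=(163.630,4.149), P3=(157.080,14.228); sampled at t=k/4. Machine vertices: (124.329,190.253) → (141.910,198.941) → (153.420,223.654) → (158.573,247.699) → (157.080,254.384). Open path.

**Shape 7** — `<path>` cubic bezier, stroke `#ff0000` → engrave (S178, F2253). Control points (SVG): P0=(17.753,92.485), P1=(29.925,97.950), P2=(153.411,187.164), P3=(168.942,166.979); sampled at t=k/4. Machine vertices: (17.753,176.127) → (44.327,159.343) → (92.088,129.261) → (140.478,103.989) → (168.942,101.633). Open path.

**Shape 8** — `<path>` open polyline, stroke `#ff00ff` → score (S572, F1733). Machine vertices: (87.714,194.308) → (172.210,37.581) → (89.783,67.364). Open path.

G21
G90
G00 X81.915 Y221.172
M3 S178
G1 X76.413 Y234.454 F2253
G1 X63.131 Y239.956
G1 X49.849 Y234.454
G1 X44.347 Y221.172
G1 X49.849 Y207.890
G1 X63.131 Y202.388
G1 X76.413 Y207.890
G1 X81.915 Y221.172
M5
G00 X89.351 Y100.802
M3 S572
G1 X148.652 Y247.504 F1733
G1 X109.756 Y192.143
M5
G00 X115.908 Y262.088
M3 S572
G1 X221.501 Y262.088 F1733
G1 X221.501 Y250.135
G1 X115.908 Y250.135
G1 X115.908 Y262.088
M5
G00 X63.698 Y196.261
M3 S178
G1 X114.971 Y151.527 F2253
G1 X124.695 Y73.522
G1 X102.432 Y202.807
G1 X112.835 Y107.015
G1 X63.719 Y253.123
M5
G00 X117.075 Y92.197
M3 S178
G1 X175.430 Y248.182 F2253
M5
G00 X124.329 Y190.253
M3 S178
G1 X141.910 Y198.941 F2253
G1 X153.420 Y223.654
G1 X158.573 Y247.699
G1 X157.080 Y254.384
M5
G00 X17.753 Y176.127
M3 S178
G1 X44.327 Y159.343 F2253
G1 X92.088 Y129.261
G1 X140.478 Y103.989
G1 X168.942 Y101.633
M5
G00 X87.714 Y194.308
M3 S572
G1 X172.210 Y37.581 F1733
G1 X89.783 Y67.364
M5
G00 X0.000 Y0.000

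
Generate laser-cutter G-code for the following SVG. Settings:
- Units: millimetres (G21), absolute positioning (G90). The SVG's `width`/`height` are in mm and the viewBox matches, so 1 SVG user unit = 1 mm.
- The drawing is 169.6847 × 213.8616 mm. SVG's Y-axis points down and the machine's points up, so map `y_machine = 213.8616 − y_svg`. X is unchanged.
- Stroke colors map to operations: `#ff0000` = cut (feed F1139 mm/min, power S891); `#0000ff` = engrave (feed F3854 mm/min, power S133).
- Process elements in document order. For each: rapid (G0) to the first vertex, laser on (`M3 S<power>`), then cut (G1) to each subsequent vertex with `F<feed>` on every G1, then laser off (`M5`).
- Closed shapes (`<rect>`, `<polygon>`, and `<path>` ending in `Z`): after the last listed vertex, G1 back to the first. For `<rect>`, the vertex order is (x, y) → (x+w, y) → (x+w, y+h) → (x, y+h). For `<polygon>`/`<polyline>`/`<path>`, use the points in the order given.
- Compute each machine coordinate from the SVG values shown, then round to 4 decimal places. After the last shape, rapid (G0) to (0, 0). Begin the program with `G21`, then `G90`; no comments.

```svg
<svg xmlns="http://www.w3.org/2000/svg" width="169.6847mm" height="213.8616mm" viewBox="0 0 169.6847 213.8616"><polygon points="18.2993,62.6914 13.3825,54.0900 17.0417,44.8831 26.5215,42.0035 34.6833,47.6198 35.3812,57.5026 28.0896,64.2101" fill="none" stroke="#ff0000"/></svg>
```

G21
G90
G0 X18.2993 Y151.1702
M3 S891
G1 X13.3825 Y159.7716 F1139
G1 X17.0417 Y168.9785 F1139
G1 X26.5215 Y171.8581 F1139
G1 X34.6833 Y166.2418 F1139
G1 X35.3812 Y156.3590 F1139
G1 X28.0896 Y149.6515 F1139
G1 X18.2993 Y151.1702 F1139
M5
G0 X0.0000 Y0.0000

1 u = 1 mm; y_m = 213.8616 − y.

[1] `<polygon>` regular polygon, #ff0000→cut S891 F1139: (18.2993,151.1702) → (13.3825,159.7716) → (17.0417,168.9785) → (26.5215,171.8581) → (34.6833,166.2418) → (35.3812,156.3590) → (28.0896,149.6515) → (18.2993,151.1702) (closed)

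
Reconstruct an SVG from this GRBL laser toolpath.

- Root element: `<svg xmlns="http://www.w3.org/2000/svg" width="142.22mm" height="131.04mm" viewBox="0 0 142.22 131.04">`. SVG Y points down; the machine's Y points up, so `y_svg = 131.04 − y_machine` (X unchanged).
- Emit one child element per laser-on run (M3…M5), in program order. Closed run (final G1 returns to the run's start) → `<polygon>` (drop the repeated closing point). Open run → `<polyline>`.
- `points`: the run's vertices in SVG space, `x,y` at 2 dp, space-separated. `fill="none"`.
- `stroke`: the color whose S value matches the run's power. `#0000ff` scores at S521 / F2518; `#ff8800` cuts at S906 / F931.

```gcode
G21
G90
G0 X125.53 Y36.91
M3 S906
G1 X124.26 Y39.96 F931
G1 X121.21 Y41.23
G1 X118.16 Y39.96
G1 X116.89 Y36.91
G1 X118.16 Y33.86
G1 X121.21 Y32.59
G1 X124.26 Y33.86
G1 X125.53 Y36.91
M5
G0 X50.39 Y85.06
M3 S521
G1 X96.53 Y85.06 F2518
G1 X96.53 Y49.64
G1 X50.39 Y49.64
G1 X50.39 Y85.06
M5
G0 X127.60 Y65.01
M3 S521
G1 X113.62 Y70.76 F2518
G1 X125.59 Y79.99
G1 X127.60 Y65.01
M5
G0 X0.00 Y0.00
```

<svg xmlns="http://www.w3.org/2000/svg" width="142.22mm" height="131.04mm" viewBox="0 0 142.22 131.04">
  <polygon points="125.53,94.13 124.26,91.08 121.21,89.81 118.16,91.08 116.89,94.13 118.16,97.18 121.21,98.45 124.26,97.18" fill="none" stroke="#ff8800"/>
  <polygon points="50.39,45.98 96.53,45.98 96.53,81.40 50.39,81.40" fill="none" stroke="#0000ff"/>
  <polygon points="127.60,66.03 113.62,60.28 125.59,51.05" fill="none" stroke="#0000ff"/>
</svg>

y_svg = 131.04 − y_m.

[1] S906→`#ff8800` (cut); closed run; points: 125.53,94.13 124.26,91.08 121.21,89.81 118.16,91.08 116.89,94.13 118.16,97.18 121.21,98.45 124.26,97.18

[2] S521→`#0000ff` (score); closed run; points: 50.39,45.98 96.53,45.98 96.53,81.40 50.39,81.40

[3] S521→`#0000ff` (score); closed run; points: 127.60,66.03 113.62,60.28 125.59,51.05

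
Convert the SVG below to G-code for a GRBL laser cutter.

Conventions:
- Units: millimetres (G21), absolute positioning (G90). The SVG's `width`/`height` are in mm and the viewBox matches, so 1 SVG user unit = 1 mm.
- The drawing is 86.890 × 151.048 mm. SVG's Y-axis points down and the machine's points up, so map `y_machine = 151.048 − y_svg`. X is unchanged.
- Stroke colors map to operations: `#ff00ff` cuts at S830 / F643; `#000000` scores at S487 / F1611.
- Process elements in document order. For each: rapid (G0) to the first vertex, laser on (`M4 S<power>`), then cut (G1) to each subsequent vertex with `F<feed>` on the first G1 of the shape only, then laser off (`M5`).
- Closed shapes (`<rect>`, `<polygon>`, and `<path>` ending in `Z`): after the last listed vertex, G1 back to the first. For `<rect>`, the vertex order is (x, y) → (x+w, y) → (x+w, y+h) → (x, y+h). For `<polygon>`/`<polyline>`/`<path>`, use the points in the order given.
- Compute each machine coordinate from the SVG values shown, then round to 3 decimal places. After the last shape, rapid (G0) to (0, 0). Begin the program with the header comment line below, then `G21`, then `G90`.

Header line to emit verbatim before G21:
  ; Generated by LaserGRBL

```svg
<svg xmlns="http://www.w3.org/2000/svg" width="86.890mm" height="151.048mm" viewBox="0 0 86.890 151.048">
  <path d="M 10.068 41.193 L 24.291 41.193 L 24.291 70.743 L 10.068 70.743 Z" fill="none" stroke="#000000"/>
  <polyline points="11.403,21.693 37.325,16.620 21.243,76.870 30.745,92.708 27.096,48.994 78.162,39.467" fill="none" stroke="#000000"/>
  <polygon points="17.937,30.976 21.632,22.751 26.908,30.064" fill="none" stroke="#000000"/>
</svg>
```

Since the viewBox matches the mm dimensions, user units are millimetres directly. The only transform is the Y-flip y_m = 151.048 − y_svg.

Shape 1 is a rectangle drawn with `<path>`. Its stroke #000000 means score at S487, F1611. After flipping Y the toolpath is (10.068,109.855) → (24.291,109.855) → (24.291,80.305) → (10.068,80.305) → (10.068,109.855), returning to the start.

Shape 2 is a open polyline drawn with `<polyline>`. Its stroke #000000 means score at S487, F1611. After flipping Y the toolpath is (11.403,129.355) → (37.325,134.428) → (21.243,74.178) → (30.745,58.340) → (27.096,102.054) → (78.162,111.581).

Shape 3 is a regular polygon drawn with `<polygon>`. Its stroke #000000 means score at S487, F1611. After flipping Y the toolpath is (17.937,120.072) → (21.632,128.297) → (26.908,120.984) → (17.937,120.072), returning to the start.

; Generated by LaserGRBL
G21
G90
G0 X10.068 Y109.855
M4 S487
G1 X24.291 Y109.855 F1611
G1 X24.291 Y80.305
G1 X10.068 Y80.305
G1 X10.068 Y109.855
M5
G0 X11.403 Y129.355
M4 S487
G1 X37.325 Y134.428 F1611
G1 X21.243 Y74.178
G1 X30.745 Y58.340
G1 X27.096 Y102.054
G1 X78.162 Y111.581
M5
G0 X17.937 Y120.072
M4 S487
G1 X21.632 Y128.297 F1611
G1 X26.908 Y120.984
G1 X17.937 Y120.072
M5
G0 X0.000 Y0.000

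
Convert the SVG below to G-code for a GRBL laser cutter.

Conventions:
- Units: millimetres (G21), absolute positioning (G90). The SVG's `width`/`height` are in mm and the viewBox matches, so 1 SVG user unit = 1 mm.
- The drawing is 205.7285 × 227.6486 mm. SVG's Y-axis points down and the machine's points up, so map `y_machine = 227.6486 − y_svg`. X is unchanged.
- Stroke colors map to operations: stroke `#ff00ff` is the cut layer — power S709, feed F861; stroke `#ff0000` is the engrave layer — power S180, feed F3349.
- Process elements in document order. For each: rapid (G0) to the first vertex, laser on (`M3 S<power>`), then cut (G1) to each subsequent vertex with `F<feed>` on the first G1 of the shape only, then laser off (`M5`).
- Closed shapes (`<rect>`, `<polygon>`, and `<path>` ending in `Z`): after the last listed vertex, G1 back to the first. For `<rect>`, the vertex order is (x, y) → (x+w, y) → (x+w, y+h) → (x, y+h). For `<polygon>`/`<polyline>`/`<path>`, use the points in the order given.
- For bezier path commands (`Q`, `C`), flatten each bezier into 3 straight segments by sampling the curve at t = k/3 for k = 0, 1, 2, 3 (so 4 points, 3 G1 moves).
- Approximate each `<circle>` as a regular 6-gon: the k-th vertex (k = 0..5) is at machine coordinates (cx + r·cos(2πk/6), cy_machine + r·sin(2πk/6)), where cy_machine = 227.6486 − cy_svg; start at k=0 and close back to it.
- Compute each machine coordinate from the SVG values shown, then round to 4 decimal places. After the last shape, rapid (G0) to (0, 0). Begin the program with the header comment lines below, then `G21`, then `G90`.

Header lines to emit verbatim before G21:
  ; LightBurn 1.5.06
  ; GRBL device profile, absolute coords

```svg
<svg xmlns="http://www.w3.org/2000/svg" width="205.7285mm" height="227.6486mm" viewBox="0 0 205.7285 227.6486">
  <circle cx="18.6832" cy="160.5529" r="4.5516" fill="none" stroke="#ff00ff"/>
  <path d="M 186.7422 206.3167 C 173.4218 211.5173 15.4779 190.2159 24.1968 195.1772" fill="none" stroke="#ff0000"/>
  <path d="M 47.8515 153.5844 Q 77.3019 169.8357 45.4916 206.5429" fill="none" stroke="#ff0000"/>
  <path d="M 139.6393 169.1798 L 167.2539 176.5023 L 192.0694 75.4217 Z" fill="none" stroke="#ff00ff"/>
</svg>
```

; LightBurn 1.5.06
; GRBL device profile, absolute coords
G21
G90
G0 X23.2348 Y67.0957
M3 S709
G1 X20.9590 Y71.0375 F861
G1 X16.4074 Y71.0375
G1 X14.1316 Y67.0957
G1 X16.4074 Y63.1539
G1 X20.9590 Y63.1539
G1 X23.2348 Y67.0957
M5
G0 X186.7422 Y21.3319
M3 S180
G1 X136.7431 Y23.0111 F3349
G1 X59.5030 Y30.6327
G1 X24.1968 Y32.4714
M5
G0 X47.8515 Y74.0642
M3 S180
G1 X60.6784 Y60.9571 F3349
G1 X59.8917 Y43.3043
G1 X45.4916 Y21.1057
M5
G0 X139.6393 Y58.4688
M3 S709
G1 X167.2539 Y51.1463 F861
G1 X192.0694 Y152.2269
G1 X139.6393 Y58.4688
M5
G0 X0.0000 Y0.0000

Since the viewBox matches the mm dimensions, user units are millimetres directly. The only transform is the Y-flip y_m = 227.6486 − y_svg.

Shape 1 is a circle drawn with `<circle>`. Its stroke #ff00ff means cut at S709, F861. After flipping Y the toolpath is (23.2348,67.0957) → (20.9590,71.0375) → (16.4074,71.0375) → (14.1316,67.0957) → (16.4074,63.1539) → (20.9590,63.1539) → (23.2348,67.0957), returning to the start.

Shape 2 is a cubic bezier drawn with `<path>`. Its stroke #ff0000 means engrave at S180, F3349. After flipping Y the toolpath is (186.7422,21.3319) → (136.7431,23.0111) → (59.5030,30.6327) → (24.1968,32.4714).

Shape 3 is a quadratic bezier drawn with `<path>`. Its stroke #ff0000 means engrave at S180, F3349. After flipping Y the toolpath is (47.8515,74.0642) → (60.6784,60.9571) → (59.8917,43.3043) → (45.4916,21.1057).

Shape 4 is a closed polygon drawn with `<path>`. Its stroke #ff00ff means cut at S709, F861. After flipping Y the toolpath is (139.6393,58.4688) → (167.2539,51.1463) → (192.0694,152.2269) → (139.6393,58.4688), returning to the start.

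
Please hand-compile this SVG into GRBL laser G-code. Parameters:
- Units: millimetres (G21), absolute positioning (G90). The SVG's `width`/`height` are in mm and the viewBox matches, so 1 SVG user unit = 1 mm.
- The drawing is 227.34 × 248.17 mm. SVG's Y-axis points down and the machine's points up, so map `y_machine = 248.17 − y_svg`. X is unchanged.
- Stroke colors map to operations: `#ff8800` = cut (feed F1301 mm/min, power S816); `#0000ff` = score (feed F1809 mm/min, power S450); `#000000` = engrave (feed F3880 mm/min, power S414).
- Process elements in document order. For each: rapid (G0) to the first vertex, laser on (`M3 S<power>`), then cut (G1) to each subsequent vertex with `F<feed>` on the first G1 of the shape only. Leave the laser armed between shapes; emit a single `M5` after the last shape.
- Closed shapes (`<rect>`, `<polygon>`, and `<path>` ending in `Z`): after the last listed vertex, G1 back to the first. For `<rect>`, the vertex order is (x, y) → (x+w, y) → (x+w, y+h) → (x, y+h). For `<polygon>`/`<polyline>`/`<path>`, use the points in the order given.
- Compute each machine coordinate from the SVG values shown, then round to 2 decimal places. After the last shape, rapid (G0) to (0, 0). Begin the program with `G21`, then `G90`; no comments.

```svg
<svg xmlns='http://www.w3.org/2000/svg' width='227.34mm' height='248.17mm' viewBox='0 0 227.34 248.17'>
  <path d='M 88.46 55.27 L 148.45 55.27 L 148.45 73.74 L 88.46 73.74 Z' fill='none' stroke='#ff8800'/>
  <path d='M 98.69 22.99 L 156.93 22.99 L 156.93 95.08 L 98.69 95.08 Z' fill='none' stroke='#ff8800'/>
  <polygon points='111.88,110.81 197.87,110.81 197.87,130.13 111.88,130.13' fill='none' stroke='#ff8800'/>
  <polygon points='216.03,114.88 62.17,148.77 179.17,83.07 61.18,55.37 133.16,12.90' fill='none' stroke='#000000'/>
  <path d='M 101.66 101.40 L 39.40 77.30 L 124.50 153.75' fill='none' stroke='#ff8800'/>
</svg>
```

G21
G90
G0 X88.46 Y192.90
M3 S816
G1 X148.45 Y192.90 F1301
G1 X148.45 Y174.43
G1 X88.46 Y174.43
G1 X88.46 Y192.90
G0 X98.69 Y225.18
M3 S816
G1 X156.93 Y225.18 F1301
G1 X156.93 Y153.09
G1 X98.69 Y153.09
G1 X98.69 Y225.18
G0 X111.88 Y137.36
M3 S816
G1 X197.87 Y137.36 F1301
G1 X197.87 Y118.04
G1 X111.88 Y118.04
G1 X111.88 Y137.36
G0 X216.03 Y133.29
M3 S414
G1 X62.17 Y99.40 F3880
G1 X179.17 Y165.10
G1 X61.18 Y192.80
G1 X133.16 Y235.27
G1 X216.03 Y133.29
G0 X101.66 Y146.77
M3 S816
G1 X39.40 Y170.87 F1301
G1 X124.50 Y94.42
M5
G0 X0.00 Y0.00

Since the viewBox matches the mm dimensions, user units are millimetres directly. The only transform is the Y-flip y_m = 248.17 − y_svg.

Shape 1 is a rectangle drawn with `<path>`. Its stroke #ff8800 means cut at S816, F1301. After flipping Y the toolpath is (88.46,192.90) → (148.45,192.90) → (148.45,174.43) → (88.46,174.43) → (88.46,192.90), returning to the start.

Shape 2 is a rectangle drawn with `<path>`. Its stroke #ff8800 means cut at S816, F1301. After flipping Y the toolpath is (98.69,225.18) → (156.93,225.18) → (156.93,153.09) → (98.69,153.09) → (98.69,225.18), returning to the start.

Shape 3 is a rectangle drawn with `<polygon>`. Its stroke #ff8800 means cut at S816, F1301. After flipping Y the toolpath is (111.88,137.36) → (197.87,137.36) → (197.87,118.04) → (111.88,118.04) → (111.88,137.36), returning to the start.

Shape 4 is a closed polygon drawn with `<polygon>`. Its stroke #000000 means engrave at S414, F3880. After flipping Y the toolpath is (216.03,133.29) → (62.17,99.40) → (179.17,165.10) → (61.18,192.80) → (133.16,235.27) → (216.03,133.29), returning to the start.

Shape 5 is a open polyline drawn with `<path>`. Its stroke #ff8800 means cut at S816, F1301. After flipping Y the toolpath is (101.66,146.77) → (39.40,170.87) → (124.50,94.42).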